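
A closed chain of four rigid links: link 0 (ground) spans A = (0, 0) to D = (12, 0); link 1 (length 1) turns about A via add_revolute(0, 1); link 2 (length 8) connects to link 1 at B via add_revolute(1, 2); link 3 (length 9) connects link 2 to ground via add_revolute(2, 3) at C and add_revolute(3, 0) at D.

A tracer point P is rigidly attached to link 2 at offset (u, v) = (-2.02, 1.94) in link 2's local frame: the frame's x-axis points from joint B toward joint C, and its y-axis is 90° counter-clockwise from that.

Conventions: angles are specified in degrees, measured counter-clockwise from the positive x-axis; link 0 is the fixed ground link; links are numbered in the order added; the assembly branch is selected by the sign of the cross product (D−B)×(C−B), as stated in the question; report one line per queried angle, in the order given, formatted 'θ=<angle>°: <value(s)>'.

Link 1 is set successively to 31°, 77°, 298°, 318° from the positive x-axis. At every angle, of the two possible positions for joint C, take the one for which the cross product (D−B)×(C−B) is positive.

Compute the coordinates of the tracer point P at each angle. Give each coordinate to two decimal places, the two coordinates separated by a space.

A=(0,0), D=(12.00,0)
θ=31°: B = A + 1.00·(cos31°, sin31°) = (0.8572, 0.5150)
θ=31°: |BD| = 11.1547
θ=31°: circle(B,8.00) ∩ circle(D,9.00): a=4.8154, h=6.3885
θ=31°:   candidates: C₊=(5.9624,6.6743) cross=71.261; C₋=(5.3724,-6.0889) cross=-71.261
θ=31°:   branch + wants cross > 0 → take C=(5.9624,6.6743) (cross=71.261)
θ=31°: ex = (C−B)/|BC| = (0.6381,0.7699); ey = (-0.7699,0.6381)
θ=31°: P = B + -2.02·ex + 1.94·ey = (-1.9255,0.1978)
θ=77°: B = A + 1.00·(cos77°, sin77°) = (0.2250, 0.9744)
θ=77°: |BD| = 11.8153
θ=77°: circle(B,8.00) ∩ circle(D,9.00): a=5.1882, h=6.0895
θ=77°:   candidates: C₊=(5.8977,6.6153) cross=71.949; C₋=(4.8933,-5.5223) cross=-71.949
θ=77°:   branch + wants cross > 0 → take C=(5.8977,6.6153) (cross=71.949)
θ=77°: ex = (C−B)/|BC| = (0.7091,0.7051); ey = (-0.7051,0.7091)
θ=77°: P = B + -2.02·ex + 1.94·ey = (-2.5753,0.9257)
θ=298°: B = A + 1.00·(cos298°, sin298°) = (0.4695, -0.8829)
θ=298°: |BD| = 11.5643
θ=298°: circle(B,8.00) ∩ circle(D,9.00): a=5.0471, h=6.2070
θ=298°:   candidates: C₊=(5.0279,5.6913) cross=71.779; C₋=(5.9758,-6.6865) cross=-71.779
θ=298°:   branch + wants cross > 0 → take C=(5.0279,5.6913) (cross=71.779)
θ=298°: ex = (C−B)/|BC| = (0.5698,0.8218); ey = (-0.8218,0.5698)
θ=298°: P = B + -2.02·ex + 1.94·ey = (-2.2758,-1.4375)
θ=318°: B = A + 1.00·(cos318°, sin318°) = (0.7431, -0.6691)
θ=318°: |BD| = 11.2767
θ=318°: circle(B,8.00) ∩ circle(D,9.00): a=4.8846, h=6.3357
θ=318°:   candidates: C₊=(5.2432,5.9452) cross=71.446; C₋=(5.9951,-6.7038) cross=-71.446
θ=318°:   branch + wants cross > 0 → take C=(5.2432,5.9452) (cross=71.446)
θ=318°: ex = (C−B)/|BC| = (0.5625,0.8268); ey = (-0.8268,0.5625)
θ=318°: P = B + -2.02·ex + 1.94·ey = (-1.9971,-1.2480)

θ=31°: -1.93 0.20
θ=77°: -2.58 0.93
θ=298°: -2.28 -1.44
θ=318°: -2.00 -1.25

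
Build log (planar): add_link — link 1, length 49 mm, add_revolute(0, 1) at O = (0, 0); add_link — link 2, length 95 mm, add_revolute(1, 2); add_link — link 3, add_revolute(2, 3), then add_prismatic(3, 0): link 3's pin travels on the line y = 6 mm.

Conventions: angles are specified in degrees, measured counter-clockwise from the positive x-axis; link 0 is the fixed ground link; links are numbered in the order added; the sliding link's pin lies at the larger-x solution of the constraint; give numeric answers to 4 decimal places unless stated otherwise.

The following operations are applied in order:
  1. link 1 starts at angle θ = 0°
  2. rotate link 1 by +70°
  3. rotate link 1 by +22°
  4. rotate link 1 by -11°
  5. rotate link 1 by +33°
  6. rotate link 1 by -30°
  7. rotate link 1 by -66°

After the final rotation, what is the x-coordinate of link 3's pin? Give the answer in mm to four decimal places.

geometry: r = 49 mm, L = 95 mm, e = 6 mm; θ starts at 0°
rotate link 1 by +70°: θ ← 0° +70° = 70°
rotate link 1 by +22°: θ ← 70° +22° = 92°
rotate link 1 by -11°: θ ← 92° -11° = 81°
rotate link 1 by +33°: θ ← 81° +33° = 114°
rotate link 1 by -30°: θ ← 114° -30° = 84°
rotate link 1 by -66°: θ ← 84° -66° = 18°
crank pin P = (r cos θ, r sin θ) = (46.601769, 15.141833)
h = r sin θ − e = 15.141833 − 6 = 9.141833
x = r cos θ + √(L² − h²) = 46.601769 + 94.559119 = 141.160888

141.1609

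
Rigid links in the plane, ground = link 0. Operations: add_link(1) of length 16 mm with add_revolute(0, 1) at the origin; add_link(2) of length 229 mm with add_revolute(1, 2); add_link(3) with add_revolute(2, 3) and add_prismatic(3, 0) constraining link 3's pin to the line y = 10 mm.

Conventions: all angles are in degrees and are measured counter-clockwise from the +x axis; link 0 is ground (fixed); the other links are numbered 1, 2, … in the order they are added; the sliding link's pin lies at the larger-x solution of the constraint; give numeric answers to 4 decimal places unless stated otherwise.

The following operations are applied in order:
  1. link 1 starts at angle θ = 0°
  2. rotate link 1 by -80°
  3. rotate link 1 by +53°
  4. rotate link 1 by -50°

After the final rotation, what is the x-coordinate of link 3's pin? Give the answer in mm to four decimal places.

geometry: r = 16 mm, L = 229 mm, e = 10 mm; θ starts at 0°
rotate link 1 by -80°: θ ← 0° -80° = -80°
rotate link 1 by +53°: θ ← -80° +53° = -27°
rotate link 1 by -50°: θ ← -27° -50° = -77°
crank pin P = (r cos θ, r sin θ) = (3.599217, -15.589921)
h = r sin θ − e = -15.589921 − 10 = -25.589921
x = r cos θ + √(L² − h²) = 3.599217 + 227.565718 = 231.164935

231.1649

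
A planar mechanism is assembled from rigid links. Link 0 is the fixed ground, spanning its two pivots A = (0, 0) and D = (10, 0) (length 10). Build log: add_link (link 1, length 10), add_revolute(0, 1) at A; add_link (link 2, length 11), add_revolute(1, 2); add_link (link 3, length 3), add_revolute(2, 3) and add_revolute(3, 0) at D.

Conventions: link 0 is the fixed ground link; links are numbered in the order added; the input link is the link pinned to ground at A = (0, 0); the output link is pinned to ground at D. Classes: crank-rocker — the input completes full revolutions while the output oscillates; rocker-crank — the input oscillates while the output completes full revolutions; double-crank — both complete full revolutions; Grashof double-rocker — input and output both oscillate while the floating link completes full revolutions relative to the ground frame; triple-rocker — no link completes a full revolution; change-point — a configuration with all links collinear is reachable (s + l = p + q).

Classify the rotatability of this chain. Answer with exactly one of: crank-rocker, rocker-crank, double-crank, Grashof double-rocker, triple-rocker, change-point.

lengths: ground=10, input=10, coupler=11, output=3
sorted: s=3 (shortest), l=11 (longest), p+q=20
s + l = 14 vs p + q = 20
s + l < p + q (Grashof) with shortest = output link → rocker-crank

rocker-crank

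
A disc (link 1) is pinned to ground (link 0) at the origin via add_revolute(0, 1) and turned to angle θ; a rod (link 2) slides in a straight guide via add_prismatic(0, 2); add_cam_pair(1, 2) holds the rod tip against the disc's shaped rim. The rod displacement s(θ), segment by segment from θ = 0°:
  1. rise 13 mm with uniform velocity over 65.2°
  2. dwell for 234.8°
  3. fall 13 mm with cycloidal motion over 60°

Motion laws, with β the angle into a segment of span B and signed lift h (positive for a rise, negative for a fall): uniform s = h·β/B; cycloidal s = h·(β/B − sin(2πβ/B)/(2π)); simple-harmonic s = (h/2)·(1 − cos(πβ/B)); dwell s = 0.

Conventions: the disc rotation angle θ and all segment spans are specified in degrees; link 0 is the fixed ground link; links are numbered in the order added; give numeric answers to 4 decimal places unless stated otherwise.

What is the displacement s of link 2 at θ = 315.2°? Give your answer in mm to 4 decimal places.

segment 1 (0° to 65.2°, uniform, h = 13) is passed completely: s = 0.0000 + (13) = 13.0000
segment 2 (65.2° to 300°, dwell): s unchanged at 13.0000
θ = 315.2° falls in segment 3 (300° to 360°, cycloidal, h = -13): β = 315.2 − 300 = 15.2°, B = 60°; Δs = -13·(0.2533 − sin(2π·0.2533)/(2π)) = -1.2248; s = 13.0000 − 1.2248 = 11.7752

11.7752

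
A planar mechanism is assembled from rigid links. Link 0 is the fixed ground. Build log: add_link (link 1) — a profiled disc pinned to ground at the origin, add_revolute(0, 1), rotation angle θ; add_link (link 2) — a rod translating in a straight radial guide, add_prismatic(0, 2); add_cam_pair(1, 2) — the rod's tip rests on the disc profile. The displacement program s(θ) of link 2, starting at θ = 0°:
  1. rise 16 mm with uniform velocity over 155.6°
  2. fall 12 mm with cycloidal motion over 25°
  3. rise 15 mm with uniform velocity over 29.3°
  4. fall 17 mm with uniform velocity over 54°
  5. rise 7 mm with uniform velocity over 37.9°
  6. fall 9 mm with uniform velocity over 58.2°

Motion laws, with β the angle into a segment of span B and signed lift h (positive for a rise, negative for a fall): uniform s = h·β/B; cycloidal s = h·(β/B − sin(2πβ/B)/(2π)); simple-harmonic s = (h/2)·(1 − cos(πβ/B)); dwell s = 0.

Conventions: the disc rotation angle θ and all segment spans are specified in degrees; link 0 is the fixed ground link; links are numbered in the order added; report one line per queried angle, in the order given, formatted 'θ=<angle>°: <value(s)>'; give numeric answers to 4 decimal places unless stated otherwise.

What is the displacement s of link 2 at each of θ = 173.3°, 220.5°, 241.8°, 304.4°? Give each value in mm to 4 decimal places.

seg 1 [0°–155.6°] uniform, h=16: full span → s += 16 → s = 16.0000
seg 2 [155.6°–180.6°] cycloidal, h=-12: θ=173.3° here. β=17.7, B=25. -12·(0.7080 − sin(2π·0.7080)/(2π)) = -10.3397 → s = 5.6603
seg 2 [155.6°–180.6°] cycloidal, h=-12: full span → s += -12 → s = 4.0000
seg 3 [180.6°–209.9°] uniform, h=15: full span → s += 15 → s = 19.0000
seg 4 [209.9°–263.9°] uniform, h=-17: θ=220.5° here. β=10.6, B=54. -17·10.6/54 = -3.3370 → s = 15.6630
seg 4 [209.9°–263.9°] uniform, h=-17: θ=241.8° here. β=31.9, B=54. -17·31.9/54 = -10.0426 → s = 8.9574
seg 4 [209.9°–263.9°] uniform, h=-17: full span → s += -17 → s = 2.0000
seg 5 [263.9°–301.8°] uniform, h=7: full span → s += 7 → s = 9.0000
seg 6 [301.8°–360°] uniform, h=-9: θ=304.4° here. β=2.6, B=58.2. -9·2.6/58.2 = -0.4021 → s = 8.5979

θ=173.3°: 5.6603
θ=220.5°: 15.6630
θ=241.8°: 8.9574
θ=304.4°: 8.5979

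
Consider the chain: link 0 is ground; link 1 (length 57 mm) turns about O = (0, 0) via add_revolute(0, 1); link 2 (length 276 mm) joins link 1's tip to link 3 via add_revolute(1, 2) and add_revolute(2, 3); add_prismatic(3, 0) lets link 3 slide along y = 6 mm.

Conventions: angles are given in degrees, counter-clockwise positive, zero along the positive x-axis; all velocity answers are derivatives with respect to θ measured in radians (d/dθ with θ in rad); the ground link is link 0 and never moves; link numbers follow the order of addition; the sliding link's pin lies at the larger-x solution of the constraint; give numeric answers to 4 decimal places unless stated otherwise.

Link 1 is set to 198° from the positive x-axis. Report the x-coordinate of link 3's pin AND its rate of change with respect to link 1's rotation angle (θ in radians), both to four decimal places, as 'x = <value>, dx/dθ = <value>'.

geometry: r = 57 mm, L = 276 mm, e = 6 mm
crank pin P = (r cos θ, r sin θ) = (-54.210221, -17.613969)
h = r sin θ − e = -17.613969 − 6 = -23.613969
x = r cos θ + √(L² − h²) = -54.210221 + 274.987964 = 220.777743
dx/dθ = −r sin θ − h·r cos θ/√(L² − h²) (θ in radians; h = -23.613969) = 12.958789

x = 220.7777, dx/dθ = 12.9588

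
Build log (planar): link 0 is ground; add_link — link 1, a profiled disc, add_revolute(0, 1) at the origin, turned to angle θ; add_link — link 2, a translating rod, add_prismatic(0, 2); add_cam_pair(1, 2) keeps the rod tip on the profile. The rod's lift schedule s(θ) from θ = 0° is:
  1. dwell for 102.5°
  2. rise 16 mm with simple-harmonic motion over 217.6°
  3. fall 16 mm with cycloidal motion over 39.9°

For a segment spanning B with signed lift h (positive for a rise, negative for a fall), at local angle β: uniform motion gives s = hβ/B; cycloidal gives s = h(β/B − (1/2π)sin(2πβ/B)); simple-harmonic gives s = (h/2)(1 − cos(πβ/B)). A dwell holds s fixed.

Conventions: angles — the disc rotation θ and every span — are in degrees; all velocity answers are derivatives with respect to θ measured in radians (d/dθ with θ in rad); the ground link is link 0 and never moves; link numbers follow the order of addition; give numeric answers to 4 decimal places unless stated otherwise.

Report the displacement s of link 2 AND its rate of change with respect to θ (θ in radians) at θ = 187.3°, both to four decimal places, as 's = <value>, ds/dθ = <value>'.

seg 1 [0°–102.5°] dwell: s stays 0.0000
seg 2 [102.5°–320.1°] simple-harmonic, h=16: θ=187.3° here. β=84.8, B=217.6. 16/2·(1 − cos(π·0.3897)) = 5.2831 → s = 5.2831
velocity in seg [102.5°–320.1°] (simple-harmonic), θ in radians: β = 84.8° = 1.4800 rad, B = 217.6° = 3.7978 rad; ds/dθ = (πh/(2B)) sin(πβ/B) = (π·16/(2·3.7978)) sin(π·0.3897) = 6.224343 mm/rad

s = 5.2831, ds/dθ = 6.2243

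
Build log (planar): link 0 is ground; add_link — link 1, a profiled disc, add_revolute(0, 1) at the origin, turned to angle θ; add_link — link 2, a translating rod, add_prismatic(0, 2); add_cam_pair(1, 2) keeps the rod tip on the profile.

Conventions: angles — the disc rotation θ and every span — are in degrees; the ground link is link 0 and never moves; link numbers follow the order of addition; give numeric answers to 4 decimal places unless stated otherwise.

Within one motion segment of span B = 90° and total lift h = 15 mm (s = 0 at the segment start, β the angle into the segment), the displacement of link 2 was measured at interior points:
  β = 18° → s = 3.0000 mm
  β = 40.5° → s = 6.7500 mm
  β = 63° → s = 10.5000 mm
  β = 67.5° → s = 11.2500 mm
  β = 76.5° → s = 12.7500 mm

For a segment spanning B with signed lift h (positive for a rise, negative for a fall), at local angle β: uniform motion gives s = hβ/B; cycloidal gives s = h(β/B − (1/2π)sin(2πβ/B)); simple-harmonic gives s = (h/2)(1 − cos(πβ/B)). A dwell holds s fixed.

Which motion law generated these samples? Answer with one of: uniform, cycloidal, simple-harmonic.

candidates at β/B = r: uniform s = h·r (linear in β); cycloidal s = h·(r − sin(2πr)/(2π)); simple-harmonic s = (h/2)(1 − cos(πr))
β=18°: printed 3.0000 | uniform 3.0000, cycloidal 0.7295, simple-harmonic 1.4324
β=40.5°: printed 6.7500 | uniform 6.7500, cycloidal 6.0123, simple-harmonic 6.3267
β=63°: printed 10.5000 | uniform 10.5000, cycloidal 12.7705, simple-harmonic 11.9084
β=67.5°: printed 11.2500 | uniform 11.2500, cycloidal 13.6373, simple-harmonic 12.8033
β=76.5°: printed 12.7500 | uniform 12.7500, cycloidal 14.6814, simple-harmonic 14.1825
only one law matches every sample → uniform

uniform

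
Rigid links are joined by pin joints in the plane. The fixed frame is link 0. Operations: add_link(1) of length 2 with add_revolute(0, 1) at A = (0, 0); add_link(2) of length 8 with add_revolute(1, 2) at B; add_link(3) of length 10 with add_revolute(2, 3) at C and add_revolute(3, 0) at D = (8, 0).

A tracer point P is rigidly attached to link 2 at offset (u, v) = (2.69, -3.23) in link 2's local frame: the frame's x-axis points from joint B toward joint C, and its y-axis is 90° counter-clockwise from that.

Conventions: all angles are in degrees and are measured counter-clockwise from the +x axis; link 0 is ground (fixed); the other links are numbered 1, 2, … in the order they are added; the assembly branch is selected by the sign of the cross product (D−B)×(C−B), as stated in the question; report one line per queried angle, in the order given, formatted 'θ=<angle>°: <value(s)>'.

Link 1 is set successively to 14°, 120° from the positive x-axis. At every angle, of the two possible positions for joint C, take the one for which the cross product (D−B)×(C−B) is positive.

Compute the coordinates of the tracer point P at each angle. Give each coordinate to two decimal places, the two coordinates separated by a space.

A=(0,0), D=(8.00,0)
θ=14°: B = A + 2.00·(cos14°, sin14°) = (1.9406, 0.4838)
θ=14°: |BD| = 6.0787
θ=14°: circle(B,8.00) ∩ circle(D,10.00): a=0.0782, h=7.9996
θ=14°:   candidates: C₊=(2.6553,8.4519) cross=48.627; C₋=(1.3818,-7.4966) cross=-48.627
θ=14°:   branch + wants cross > 0 → take C=(2.6553,8.4519) (cross=48.627)
θ=14°: ex = (C−B)/|BC| = (0.0893,0.9960); ey = (-0.9960,0.0893)
θ=14°: P = B + 2.69·ex + -3.23·ey = (5.3980,2.8745)
θ=120°: B = A + 2.00·(cos120°, sin120°) = (-1.0000, 1.7321)
θ=120°: |BD| = 9.1652
θ=120°: circle(B,8.00) ∩ circle(D,10.00): a=2.6186, h=7.5593
θ=120°:   candidates: C₊=(3.0000,8.6603) cross=69.282; C₋=(0.1429,-6.1859) cross=-69.282
θ=120°:   branch + wants cross > 0 → take C=(3.0000,8.6603) (cross=69.282)
θ=120°: ex = (C−B)/|BC| = (0.5000,0.8660); ey = (-0.8660,0.5000)
θ=120°: P = B + 2.69·ex + -3.23·ey = (3.1423,2.4467)

θ=14°: 5.40 2.87
θ=120°: 3.14 2.45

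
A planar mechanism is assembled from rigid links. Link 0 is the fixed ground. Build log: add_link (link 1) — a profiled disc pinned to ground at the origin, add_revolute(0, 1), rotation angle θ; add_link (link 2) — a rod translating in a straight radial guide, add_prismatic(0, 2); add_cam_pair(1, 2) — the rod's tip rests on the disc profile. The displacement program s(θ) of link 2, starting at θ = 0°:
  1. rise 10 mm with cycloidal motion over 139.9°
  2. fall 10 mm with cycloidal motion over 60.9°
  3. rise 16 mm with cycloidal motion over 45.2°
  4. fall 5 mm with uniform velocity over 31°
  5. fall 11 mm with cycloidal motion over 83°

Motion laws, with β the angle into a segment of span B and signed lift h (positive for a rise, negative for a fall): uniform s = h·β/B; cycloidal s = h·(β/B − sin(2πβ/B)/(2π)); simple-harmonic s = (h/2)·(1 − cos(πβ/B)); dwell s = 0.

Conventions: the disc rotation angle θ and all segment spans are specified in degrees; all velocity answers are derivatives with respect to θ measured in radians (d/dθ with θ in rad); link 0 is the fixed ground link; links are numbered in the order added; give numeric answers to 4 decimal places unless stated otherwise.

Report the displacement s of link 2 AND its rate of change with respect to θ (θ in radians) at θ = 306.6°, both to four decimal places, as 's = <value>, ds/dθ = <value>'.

seg 1 [0°–139.9°] cycloidal, h=10: full span → s += 10 → s = 10.0000
seg 2 [139.9°–200.8°] cycloidal, h=-10: full span → s += -10 → s = 0.0000
seg 3 [200.8°–246°] cycloidal, h=16: full span → s += 16 → s = 16.0000
seg 4 [246°–277°] uniform, h=-5: full span → s += -5 → s = 11.0000
seg 5 [277°–360°] cycloidal, h=-11: θ=306.6° here. β=29.6, B=83. -11·(0.3566 − sin(2π·0.3566)/(2π)) = -2.5506 → s = 8.4494
velocity in seg [277°–360°] (cycloidal), θ in radians: β = 29.6° = 0.5166 rad, B = 83° = 1.4486 rad; ds/dθ = (h/B)(1 − cos(2πβ/B)) = ((-11)/1.4486)(1 − cos(2π·0.3566)) = -12.308549 mm/rad

s = 8.4494, ds/dθ = -12.3085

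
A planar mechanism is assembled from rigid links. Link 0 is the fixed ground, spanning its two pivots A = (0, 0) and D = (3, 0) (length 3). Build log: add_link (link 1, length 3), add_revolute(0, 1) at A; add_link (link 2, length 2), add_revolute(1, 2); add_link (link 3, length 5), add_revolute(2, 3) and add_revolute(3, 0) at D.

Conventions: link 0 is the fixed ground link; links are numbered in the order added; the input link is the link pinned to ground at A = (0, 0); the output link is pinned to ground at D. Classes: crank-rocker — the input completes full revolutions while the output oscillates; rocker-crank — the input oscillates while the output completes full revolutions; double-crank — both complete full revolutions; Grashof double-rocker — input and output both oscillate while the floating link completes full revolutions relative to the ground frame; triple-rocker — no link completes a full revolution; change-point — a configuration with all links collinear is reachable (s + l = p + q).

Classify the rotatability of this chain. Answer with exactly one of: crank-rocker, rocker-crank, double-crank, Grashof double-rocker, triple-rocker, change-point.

lengths: ground=3, input=3, coupler=2, output=5
sorted: s=2 (shortest), l=5 (longest), p+q=6
s + l = 7 vs p + q = 6
s + l > p + q → non-Grashof → no link fully rotates → triple-rocker

triple-rocker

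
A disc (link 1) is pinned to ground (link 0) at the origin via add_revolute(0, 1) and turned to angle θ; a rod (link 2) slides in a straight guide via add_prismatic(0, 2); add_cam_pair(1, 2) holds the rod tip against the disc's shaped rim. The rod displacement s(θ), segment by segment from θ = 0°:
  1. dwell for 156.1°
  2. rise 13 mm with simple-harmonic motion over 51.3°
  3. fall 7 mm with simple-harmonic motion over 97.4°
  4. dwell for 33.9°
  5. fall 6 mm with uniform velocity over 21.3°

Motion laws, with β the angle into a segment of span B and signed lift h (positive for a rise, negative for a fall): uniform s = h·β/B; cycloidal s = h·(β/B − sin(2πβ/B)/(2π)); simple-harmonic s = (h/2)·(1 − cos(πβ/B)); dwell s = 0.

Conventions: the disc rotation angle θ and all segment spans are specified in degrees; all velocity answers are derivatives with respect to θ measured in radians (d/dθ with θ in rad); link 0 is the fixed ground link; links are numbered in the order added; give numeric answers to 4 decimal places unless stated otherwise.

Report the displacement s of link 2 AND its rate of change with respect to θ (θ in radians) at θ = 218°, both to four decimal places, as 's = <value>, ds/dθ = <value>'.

segment 1 (0° to 156.1°, dwell): s unchanged at 0.0000
segment 2 (156.1° to 207.4°, simple-harmonic, h = 13) is passed completely: s = 0.0000 + (13) = 13.0000
θ = 218° falls in segment 3 (207.4° to 304.8°, simple-harmonic, h = -7): β = 218 − 207.4 = 10.6°, B = 97.4°; Δs = -7/2·(1 − cos(π·0.1088)) = -0.2026; s = 13.0000 − 0.2026 = 12.7974
velocity in seg [207.4°–304.8°] (simple-harmonic), θ in radians: β = 10.6° = 0.1850 rad, B = 97.4° = 1.7000 rad; ds/dθ = (πh/(2B)) sin(πβ/B) = (π·(-7)/(2·1.7000)) sin(π·0.1088) = -2.168623 mm/rad

s = 12.7974, ds/dθ = -2.1686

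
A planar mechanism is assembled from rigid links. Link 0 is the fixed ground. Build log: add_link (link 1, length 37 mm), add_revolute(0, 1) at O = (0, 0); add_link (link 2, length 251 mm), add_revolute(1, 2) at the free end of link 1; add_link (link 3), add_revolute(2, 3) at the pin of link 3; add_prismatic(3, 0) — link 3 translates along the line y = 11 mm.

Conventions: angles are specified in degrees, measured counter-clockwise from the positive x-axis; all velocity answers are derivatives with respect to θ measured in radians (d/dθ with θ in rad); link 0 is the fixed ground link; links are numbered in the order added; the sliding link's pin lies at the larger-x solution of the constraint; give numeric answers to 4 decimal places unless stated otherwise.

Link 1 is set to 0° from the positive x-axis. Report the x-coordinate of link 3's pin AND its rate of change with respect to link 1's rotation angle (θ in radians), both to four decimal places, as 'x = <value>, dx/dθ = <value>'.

geometry: r = 37 mm, L = 251 mm, e = 11 mm
crank pin P = (r cos θ, r sin θ) = (37.000000, 0.000000)
h = r sin θ − e = 0.000000 − 11 = -11.000000
x = r cos θ + √(L² − h²) = 37.000000 + 250.758848 = 287.758848
dx/dθ = −r sin θ − h·r cos θ/√(L² − h²) (θ in radians; h = -11.000000) = 1.623073

x = 287.7588, dx/dθ = 1.6231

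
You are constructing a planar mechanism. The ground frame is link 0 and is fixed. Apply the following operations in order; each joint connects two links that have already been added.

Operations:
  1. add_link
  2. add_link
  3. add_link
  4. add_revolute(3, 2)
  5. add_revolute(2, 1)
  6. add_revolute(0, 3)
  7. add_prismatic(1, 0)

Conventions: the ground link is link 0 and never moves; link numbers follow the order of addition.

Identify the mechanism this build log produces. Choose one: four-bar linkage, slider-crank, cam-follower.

links: 4 (incl. ground); joints: 3 revolute, 1 prismatic, 0 higher (cam) pair, forming one closed loop
4 links, 3 revolutes + 1 prismatic in one loop → slider-crank

slider-crank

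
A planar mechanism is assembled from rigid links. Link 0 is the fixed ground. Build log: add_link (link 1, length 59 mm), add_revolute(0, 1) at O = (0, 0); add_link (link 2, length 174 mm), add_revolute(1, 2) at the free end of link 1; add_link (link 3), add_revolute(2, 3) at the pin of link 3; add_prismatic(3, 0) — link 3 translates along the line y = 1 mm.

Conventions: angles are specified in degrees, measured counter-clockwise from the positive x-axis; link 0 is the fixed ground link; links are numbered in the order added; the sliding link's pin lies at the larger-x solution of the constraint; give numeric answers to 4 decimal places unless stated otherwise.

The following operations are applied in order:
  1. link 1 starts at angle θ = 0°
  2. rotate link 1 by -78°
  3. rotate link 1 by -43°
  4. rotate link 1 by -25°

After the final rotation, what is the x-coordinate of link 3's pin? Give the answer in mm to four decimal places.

geometry: r = 59 mm, L = 174 mm, e = 1 mm; θ starts at 0°
rotate link 1 by -78°: θ ← 0° -78° = -78°
rotate link 1 by -43°: θ ← -78° -43° = -121°
rotate link 1 by -25°: θ ← -121° -25° = -146°
crank pin P = (r cos θ, r sin θ) = (-48.913217, -32.992381)
h = r sin θ − e = -32.992381 − 1 = -33.992381
x = r cos θ + √(L² − h²) = -48.913217 + 170.647350 = 121.734133

121.7341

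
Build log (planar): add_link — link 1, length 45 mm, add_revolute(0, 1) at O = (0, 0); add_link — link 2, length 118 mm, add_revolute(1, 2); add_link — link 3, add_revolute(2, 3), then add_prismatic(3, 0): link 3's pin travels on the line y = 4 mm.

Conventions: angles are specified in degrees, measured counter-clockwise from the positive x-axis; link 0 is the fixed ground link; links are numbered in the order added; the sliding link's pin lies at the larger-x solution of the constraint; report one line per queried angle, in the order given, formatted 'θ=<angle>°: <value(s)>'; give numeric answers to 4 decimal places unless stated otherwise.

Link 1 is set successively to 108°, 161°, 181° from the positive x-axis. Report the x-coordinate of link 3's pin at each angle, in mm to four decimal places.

geometry: r = 45 mm, L = 118 mm, e = 4 mm
θ=108°: crank pin P = (r cos θ, r sin θ) = (-13.905765, 42.797543)
θ=108°: h = r sin θ − e = 42.797543 − 4 = 38.797543
θ=108°: x = r cos θ + √(L² − h²) = -13.905765 + 111.439448 = 97.533684
θ=161°: crank pin P = (r cos θ, r sin θ) = (-42.548336, 14.650567)
θ=161°: h = r sin θ − e = 14.650567 − 4 = 10.650567
θ=161°: x = r cos θ + √(L² − h²) = -42.548336 + 117.518362 = 74.970026
θ=181°: crank pin P = (r cos θ, r sin θ) = (-44.993146, -0.785358)
θ=181°: h = r sin θ − e = -0.785358 − 4 = -4.785358
θ=181°: x = r cos θ + √(L² − h²) = -44.993146 + 117.902928 = 72.909781

θ=108°: 97.5337
θ=161°: 74.9700
θ=181°: 72.9098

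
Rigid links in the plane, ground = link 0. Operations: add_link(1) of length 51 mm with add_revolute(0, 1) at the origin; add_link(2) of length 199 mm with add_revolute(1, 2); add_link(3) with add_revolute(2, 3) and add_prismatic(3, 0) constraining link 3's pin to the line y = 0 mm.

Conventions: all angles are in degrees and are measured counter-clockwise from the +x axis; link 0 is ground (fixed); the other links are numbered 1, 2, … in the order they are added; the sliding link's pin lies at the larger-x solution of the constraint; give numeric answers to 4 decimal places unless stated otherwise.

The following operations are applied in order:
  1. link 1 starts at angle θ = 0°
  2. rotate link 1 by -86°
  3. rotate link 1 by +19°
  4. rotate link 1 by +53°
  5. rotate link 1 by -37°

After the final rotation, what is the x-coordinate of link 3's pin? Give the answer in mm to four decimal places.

geometry: r = 51 mm, L = 199 mm, e = 0 mm; θ starts at 0°
rotate link 1 by -86°: θ ← 0° -86° = -86°
rotate link 1 by +19°: θ ← -86° +19° = -67°
rotate link 1 by +53°: θ ← -67° +53° = -14°
rotate link 1 by -37°: θ ← -14° -37° = -51°
crank pin P = (r cos θ, r sin θ) = (32.095340, -39.634444)
h = r sin θ − e = -39.634444 − 0 = -39.634444
x = r cos θ + √(L² − h²) = 32.095340 + 195.013104 = 227.108444

227.1084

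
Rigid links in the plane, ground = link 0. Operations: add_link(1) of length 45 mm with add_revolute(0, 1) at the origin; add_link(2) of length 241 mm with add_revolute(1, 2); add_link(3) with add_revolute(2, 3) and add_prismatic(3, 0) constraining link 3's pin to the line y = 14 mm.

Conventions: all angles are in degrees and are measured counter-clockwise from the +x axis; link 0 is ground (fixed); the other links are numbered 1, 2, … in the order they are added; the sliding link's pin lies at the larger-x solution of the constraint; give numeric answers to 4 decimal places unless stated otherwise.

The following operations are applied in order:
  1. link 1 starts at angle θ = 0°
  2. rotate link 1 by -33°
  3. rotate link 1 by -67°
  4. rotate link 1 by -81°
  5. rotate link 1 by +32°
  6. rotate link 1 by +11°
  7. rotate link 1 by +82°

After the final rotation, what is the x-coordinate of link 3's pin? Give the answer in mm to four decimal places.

geometry: r = 45 mm, L = 241 mm, e = 14 mm; θ starts at 0°
rotate link 1 by -33°: θ ← 0° -33° = -33°
rotate link 1 by -67°: θ ← -33° -67° = -100°
rotate link 1 by -81°: θ ← -100° -81° = -181°
rotate link 1 by +32°: θ ← -181° +32° = -149°
rotate link 1 by +11°: θ ← -149° +11° = -138°
rotate link 1 by +82°: θ ← -138° +82° = -56°
crank pin P = (r cos θ, r sin θ) = (25.163681, -37.306691)
h = r sin θ − e = -37.306691 − 14 = -51.306691
x = r cos θ + √(L² − h²) = 25.163681 + 235.475314 = 260.638995

260.6390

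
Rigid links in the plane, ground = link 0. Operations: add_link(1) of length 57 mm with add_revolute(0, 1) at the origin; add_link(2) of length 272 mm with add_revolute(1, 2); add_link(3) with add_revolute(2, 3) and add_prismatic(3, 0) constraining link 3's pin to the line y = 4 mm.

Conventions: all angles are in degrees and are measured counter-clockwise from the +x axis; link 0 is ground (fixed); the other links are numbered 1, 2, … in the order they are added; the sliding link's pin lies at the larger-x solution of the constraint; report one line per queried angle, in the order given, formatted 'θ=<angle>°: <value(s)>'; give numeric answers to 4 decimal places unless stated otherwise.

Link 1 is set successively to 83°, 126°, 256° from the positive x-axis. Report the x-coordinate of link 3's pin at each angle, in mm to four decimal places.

geometry: r = 57 mm, L = 272 mm, e = 4 mm
θ=83°: crank pin P = (r cos θ, r sin θ) = (6.946553, 56.575131)
θ=83°: h = r sin θ − e = 56.575131 − 4 = 52.575131
θ=83°: x = r cos θ + √(L² − h²) = 6.946553 + 266.870485 = 273.817037
θ=126°: crank pin P = (r cos θ, r sin θ) = (-33.503759, 46.113969)
θ=126°: h = r sin θ − e = 46.113969 − 4 = 42.113969
θ=126°: x = r cos θ + √(L² − h²) = -33.503759 + 268.719954 = 235.216195
θ=256°: crank pin P = (r cos θ, r sin θ) = (-13.789548, -55.306856)
θ=256°: h = r sin θ − e = -55.306856 − 4 = -59.306856
θ=256°: x = r cos θ + √(L² − h²) = -13.789548 + 265.455640 = 251.666092

θ=83°: 273.8170
θ=126°: 235.2162
θ=256°: 251.6661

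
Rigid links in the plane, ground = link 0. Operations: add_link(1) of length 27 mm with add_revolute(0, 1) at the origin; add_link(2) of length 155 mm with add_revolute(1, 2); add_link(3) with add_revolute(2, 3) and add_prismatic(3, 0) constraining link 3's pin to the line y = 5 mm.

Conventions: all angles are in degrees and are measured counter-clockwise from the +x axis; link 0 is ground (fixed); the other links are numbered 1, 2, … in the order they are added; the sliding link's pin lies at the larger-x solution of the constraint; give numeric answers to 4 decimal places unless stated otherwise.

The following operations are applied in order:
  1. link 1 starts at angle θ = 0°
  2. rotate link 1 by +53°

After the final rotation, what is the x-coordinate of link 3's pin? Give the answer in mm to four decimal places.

geometry: r = 27 mm, L = 155 mm, e = 5 mm; θ starts at 0°
rotate link 1 by +53°: θ ← 0° +53° = 53°
crank pin P = (r cos θ, r sin θ) = (16.249006, 21.563159)
h = r sin θ − e = 21.563159 − 5 = 16.563159
x = r cos θ + √(L² − h²) = 16.249006 + 154.112497 = 170.361503

170.3615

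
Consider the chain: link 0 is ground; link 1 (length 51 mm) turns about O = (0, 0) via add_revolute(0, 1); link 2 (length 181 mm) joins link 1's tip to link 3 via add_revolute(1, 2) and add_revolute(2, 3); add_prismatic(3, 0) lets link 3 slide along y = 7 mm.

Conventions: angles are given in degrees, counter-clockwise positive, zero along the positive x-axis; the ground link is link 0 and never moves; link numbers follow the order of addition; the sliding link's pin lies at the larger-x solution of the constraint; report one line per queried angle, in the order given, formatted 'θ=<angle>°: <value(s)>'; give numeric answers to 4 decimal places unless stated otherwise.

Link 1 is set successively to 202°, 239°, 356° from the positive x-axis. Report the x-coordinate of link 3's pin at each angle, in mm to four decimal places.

geometry: r = 51 mm, L = 181 mm, e = 7 mm
θ=202°: crank pin P = (r cos θ, r sin θ) = (-47.286377, -19.104936)
θ=202°: h = r sin θ − e = -19.104936 − 7 = -26.104936
θ=202°: x = r cos θ + √(L² − h²) = -47.286377 + 179.107600 = 131.821223
θ=239°: crank pin P = (r cos θ, r sin θ) = (-26.266942, -43.715532)
θ=239°: h = r sin θ − e = -43.715532 − 7 = -50.715532
θ=239°: x = r cos θ + √(L² − h²) = -26.266942 + 173.749632 = 147.482691
θ=356°: crank pin P = (r cos θ, r sin θ) = (50.875767, -3.557580)
θ=356°: h = r sin θ − e = -3.557580 − 7 = -10.557580
θ=356°: x = r cos θ + √(L² − h²) = 50.875767 + 180.691830 = 231.567597

θ=202°: 131.8212
θ=239°: 147.4827
θ=356°: 231.5676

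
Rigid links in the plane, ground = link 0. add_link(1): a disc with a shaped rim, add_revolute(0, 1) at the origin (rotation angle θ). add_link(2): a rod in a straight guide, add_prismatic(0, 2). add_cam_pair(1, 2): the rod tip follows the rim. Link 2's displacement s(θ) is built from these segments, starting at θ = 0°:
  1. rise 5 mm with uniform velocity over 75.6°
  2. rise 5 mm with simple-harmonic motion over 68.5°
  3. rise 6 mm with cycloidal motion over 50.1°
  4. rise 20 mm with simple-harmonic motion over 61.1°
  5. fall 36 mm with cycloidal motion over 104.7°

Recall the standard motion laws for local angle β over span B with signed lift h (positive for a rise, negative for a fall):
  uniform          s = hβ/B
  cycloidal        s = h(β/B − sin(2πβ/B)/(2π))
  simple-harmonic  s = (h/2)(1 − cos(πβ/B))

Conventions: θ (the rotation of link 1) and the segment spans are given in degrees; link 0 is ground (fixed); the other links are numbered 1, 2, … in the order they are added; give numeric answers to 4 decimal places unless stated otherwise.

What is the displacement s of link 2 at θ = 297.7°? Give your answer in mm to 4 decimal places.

segment 1 (0° to 75.6°, uniform, h = 5) is passed completely: s = 0.0000 + (5) = 5.0000
segment 2 (75.6° to 144.1°, simple-harmonic, h = 5) is passed completely: s = 5.0000 + (5) = 10.0000
segment 3 (144.1° to 194.2°, cycloidal, h = 6) is passed completely: s = 10.0000 + (6) = 16.0000
segment 4 (194.2° to 255.3°, simple-harmonic, h = 20) is passed completely: s = 16.0000 + (20) = 36.0000
θ = 297.7° falls in segment 5 (255.3° to 360°, cycloidal, h = -36): β = 297.7 − 255.3 = 42.4°, B = 104.7°; Δs = -36·(0.4050 − sin(2π·0.4050)/(2π)) = -11.3573; s = 36.0000 − 11.3573 = 24.6427

24.6427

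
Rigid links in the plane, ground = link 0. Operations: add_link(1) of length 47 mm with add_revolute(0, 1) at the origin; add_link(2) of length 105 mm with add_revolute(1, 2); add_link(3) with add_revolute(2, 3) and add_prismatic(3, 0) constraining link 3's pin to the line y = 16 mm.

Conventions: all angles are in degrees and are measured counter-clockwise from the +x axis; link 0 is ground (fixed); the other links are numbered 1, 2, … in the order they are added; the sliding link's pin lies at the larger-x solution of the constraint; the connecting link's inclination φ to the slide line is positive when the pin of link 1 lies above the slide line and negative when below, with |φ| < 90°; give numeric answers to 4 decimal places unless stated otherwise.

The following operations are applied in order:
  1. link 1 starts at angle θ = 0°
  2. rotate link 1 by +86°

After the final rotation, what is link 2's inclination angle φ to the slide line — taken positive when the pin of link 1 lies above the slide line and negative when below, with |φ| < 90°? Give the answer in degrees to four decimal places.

geometry: r = 47 mm, L = 105 mm, e = 16 mm; θ starts at 0°
rotate link 1 by +86°: θ ← 0° +86° = 86°
h = r sin θ − e = 46.885510 − 16 = 30.885510
sin φ = h / L = 30.885510 / 105 = 0.29414772
φ = arcsin(0.29414772) = 17.106438°

17.1064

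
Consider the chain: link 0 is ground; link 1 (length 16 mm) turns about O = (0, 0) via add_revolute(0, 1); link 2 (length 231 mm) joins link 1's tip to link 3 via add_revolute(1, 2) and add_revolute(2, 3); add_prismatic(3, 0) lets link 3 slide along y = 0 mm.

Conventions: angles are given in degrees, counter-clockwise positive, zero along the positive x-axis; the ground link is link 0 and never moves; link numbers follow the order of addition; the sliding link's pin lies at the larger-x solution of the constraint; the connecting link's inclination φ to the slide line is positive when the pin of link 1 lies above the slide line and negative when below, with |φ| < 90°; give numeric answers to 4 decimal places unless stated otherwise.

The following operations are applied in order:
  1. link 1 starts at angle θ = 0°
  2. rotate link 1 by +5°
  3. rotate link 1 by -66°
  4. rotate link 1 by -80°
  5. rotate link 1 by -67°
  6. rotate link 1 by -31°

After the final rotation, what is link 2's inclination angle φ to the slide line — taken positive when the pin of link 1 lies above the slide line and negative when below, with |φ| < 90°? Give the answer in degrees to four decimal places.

geometry: r = 16 mm, L = 231 mm, e = 0 mm; θ starts at 0°
rotate link 1 by +5°: θ ← 0° +5° = 5°
rotate link 1 by -66°: θ ← 5° -66° = -61°
rotate link 1 by -80°: θ ← -61° -80° = -141°
rotate link 1 by -67°: θ ← -141° -67° = -208°
rotate link 1 by -31°: θ ← -208° -31° = -239°
h = r sin θ − e = 13.714677 − 0 = 13.714677
sin φ = h / L = 13.714677 / 231 = 0.05937090
φ = arcsin(0.05937090) = 3.403703°

3.4037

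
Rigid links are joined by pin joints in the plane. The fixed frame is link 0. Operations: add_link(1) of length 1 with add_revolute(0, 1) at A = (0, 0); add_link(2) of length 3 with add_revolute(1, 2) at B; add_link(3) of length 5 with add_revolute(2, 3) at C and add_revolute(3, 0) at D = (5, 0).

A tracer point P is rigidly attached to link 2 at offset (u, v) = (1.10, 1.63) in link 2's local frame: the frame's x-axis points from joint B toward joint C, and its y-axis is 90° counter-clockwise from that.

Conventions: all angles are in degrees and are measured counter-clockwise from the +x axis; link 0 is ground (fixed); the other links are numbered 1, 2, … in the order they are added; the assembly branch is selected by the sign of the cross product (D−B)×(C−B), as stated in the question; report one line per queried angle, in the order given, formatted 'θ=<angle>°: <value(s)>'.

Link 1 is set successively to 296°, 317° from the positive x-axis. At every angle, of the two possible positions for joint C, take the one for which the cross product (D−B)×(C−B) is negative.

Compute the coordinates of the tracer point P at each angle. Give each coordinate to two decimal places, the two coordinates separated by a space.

A=(0,0), D=(5.00,0)
θ=296°: B = A + 1.00·(cos296°, sin296°) = (0.4384, -0.8988)
θ=296°: |BD| = 4.6493
θ=296°: circle(B,3.00) ∩ circle(D,5.00): a=0.6040, h=2.9386
θ=296°:   candidates: C₊=(0.4629,2.1011) cross=13.662; C₋=(1.5990,-3.6652) cross=-13.662
θ=296°:   branch - wants cross < 0 → take C=(1.5990,-3.6652) (cross=-13.662)
θ=296°: ex = (C−B)/|BC| = (0.3869,-0.9221); ey = (0.9221,0.3869)
θ=296°: P = B + 1.10·ex + 1.63·ey = (2.3670,-1.2825)
θ=317°: B = A + 1.00·(cos317°, sin317°) = (0.7314, -0.6820)
θ=317°: |BD| = 4.3228
θ=317°: circle(B,3.00) ∩ circle(D,5.00): a=0.3107, h=2.9839
θ=317°:   candidates: C₊=(0.5674,2.3135) cross=12.899; C₋=(1.5090,-3.5795) cross=-12.899
θ=317°:   branch - wants cross < 0 → take C=(1.5090,-3.5795) (cross=-12.899)
θ=317°: ex = (C−B)/|BC| = (0.2592,-0.9658); ey = (0.9658,0.2592)
θ=317°: P = B + 1.10·ex + 1.63·ey = (2.5908,-1.3219)

θ=296°: 2.37 -1.28
θ=317°: 2.59 -1.32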